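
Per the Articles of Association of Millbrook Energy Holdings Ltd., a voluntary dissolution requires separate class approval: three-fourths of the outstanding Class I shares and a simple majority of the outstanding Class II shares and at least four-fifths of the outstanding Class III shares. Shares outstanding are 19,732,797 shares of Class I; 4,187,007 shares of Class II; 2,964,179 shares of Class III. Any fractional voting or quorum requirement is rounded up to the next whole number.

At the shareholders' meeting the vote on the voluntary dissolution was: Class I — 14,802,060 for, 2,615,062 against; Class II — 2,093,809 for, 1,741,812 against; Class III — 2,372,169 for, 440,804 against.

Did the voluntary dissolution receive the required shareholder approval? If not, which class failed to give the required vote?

Class I: 3/4 of 19732797 = 14799597.75, rounded up to 14799598; 14,799,598 required, 14,802,060 in favor — approved.
Class II: a majority of 4187007 is 2093504; 2,093,504 required, 2,093,809 in favor — approved.
Class III: 4/5 of 2964179 = 2371343.20, rounded up to 2371344; 2,371,344 required, 2,372,169 in favor — approved.

Approved — every class gave the required vote.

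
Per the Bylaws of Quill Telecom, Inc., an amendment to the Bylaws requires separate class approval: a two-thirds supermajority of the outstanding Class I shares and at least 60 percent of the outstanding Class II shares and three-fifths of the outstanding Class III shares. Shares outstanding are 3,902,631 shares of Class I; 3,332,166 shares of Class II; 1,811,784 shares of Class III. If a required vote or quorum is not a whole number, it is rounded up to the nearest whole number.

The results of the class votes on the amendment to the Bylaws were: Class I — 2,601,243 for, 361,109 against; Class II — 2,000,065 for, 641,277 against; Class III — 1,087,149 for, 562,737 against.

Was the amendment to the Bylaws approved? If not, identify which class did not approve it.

Not approved — the Class I shares did not give the required vote.

Class I: 2/3 of 3902631 = 2601754; 2,601,754 required, 2,601,243 in favor — not approved.
Class II: 3/5 of 3332166 = 1999299.60, rounded up to 1999300; 1,999,300 required, 2,000,065 in favor — approved.
Class III: 3/5 of 1811784 = 1087070.40, rounded up to 1087071; 1,087,071 required, 1,087,149 in favor — approved.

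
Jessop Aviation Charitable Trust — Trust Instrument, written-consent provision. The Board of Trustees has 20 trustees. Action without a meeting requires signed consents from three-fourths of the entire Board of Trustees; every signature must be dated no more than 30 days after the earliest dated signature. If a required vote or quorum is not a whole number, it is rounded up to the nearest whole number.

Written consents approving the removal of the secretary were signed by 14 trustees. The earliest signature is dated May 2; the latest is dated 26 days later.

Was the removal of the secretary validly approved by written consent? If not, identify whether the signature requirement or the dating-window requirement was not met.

Signatures required: three-fourths of 20 — 3/4 of 20 = 15, so 15 needed; 14 signed. Insufficient.
Dating window: the latest signature is 26 days after the earliest; the limit is 30 days. Within the window.

Not effective — insufficient signatures.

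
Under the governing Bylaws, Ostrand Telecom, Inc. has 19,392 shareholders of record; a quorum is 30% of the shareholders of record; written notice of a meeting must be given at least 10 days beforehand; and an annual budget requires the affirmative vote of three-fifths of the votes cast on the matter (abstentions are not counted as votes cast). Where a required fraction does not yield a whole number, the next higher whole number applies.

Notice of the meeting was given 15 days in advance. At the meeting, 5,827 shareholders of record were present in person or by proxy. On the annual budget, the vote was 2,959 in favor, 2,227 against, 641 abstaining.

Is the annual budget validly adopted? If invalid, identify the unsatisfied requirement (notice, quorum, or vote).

Notice: 15 days given; 10 required. Satisfied.
Quorum: 30% of 19,392 = 5,817.60, rounded up to 5,818; 5,827 present. Satisfied.
Vote: requires three-fifths of the votes cast (5,827 − 641 abstaining = 5,186); 3/5 of 5186 = 3111.60, rounded up to 3112, so 3,112 needed; 2,959 in favor. Not satisfied.

Invalid — vote requirement not satisfied.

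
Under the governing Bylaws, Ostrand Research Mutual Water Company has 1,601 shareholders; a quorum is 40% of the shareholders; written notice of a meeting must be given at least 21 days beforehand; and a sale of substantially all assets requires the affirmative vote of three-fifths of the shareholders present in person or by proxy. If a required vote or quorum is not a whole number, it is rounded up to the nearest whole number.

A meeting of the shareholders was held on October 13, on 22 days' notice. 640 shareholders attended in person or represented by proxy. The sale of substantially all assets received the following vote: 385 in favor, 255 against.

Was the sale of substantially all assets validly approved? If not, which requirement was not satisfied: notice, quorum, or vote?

Notice: 22 days given; 21 required. Satisfied.
Quorum: 40% of 1,601 = 640.40, rounded up to 641; 640 present. Not satisfied.
Vote: requires three-fifths of those present (640); 3/5 of 640 = 384, so 384 needed; 385 in favor. Satisfied.

Invalid — quorum requirement not satisfied.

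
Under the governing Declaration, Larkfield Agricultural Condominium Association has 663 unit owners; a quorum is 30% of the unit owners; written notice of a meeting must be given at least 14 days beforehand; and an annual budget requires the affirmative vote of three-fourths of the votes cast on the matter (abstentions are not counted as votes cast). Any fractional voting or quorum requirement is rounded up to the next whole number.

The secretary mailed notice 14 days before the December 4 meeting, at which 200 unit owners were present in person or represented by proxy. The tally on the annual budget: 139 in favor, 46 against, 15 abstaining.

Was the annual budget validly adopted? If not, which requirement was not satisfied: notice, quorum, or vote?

Notice: 14 days given; 14 required. Satisfied.
Quorum: 30% of 663 = 198.90, rounded up to 199; 200 present. Satisfied.
Vote: requires three-fourths of the votes cast (200 − 15 abstaining = 185); 3/4 of 185 = 138.75, rounded up to 139, so 139 needed; 139 in favor. Satisfied.

Valid — all requirements satisfied.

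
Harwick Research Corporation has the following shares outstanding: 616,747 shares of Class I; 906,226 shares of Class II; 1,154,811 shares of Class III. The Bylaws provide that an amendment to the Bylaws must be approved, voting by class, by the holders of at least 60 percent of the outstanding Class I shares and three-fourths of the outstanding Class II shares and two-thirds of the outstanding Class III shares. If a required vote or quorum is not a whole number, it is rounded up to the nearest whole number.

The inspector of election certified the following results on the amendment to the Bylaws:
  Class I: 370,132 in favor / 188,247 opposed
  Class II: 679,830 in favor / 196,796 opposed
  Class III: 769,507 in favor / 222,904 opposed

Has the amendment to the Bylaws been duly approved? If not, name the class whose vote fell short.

Class I: 3/5 of 616747 = 370048.20, rounded up to 370049; 370,049 required, 370,132 in favor — approved.
Class II: 3/4 of 906226 = 679669.50, rounded up to 679670; 679,670 required, 679,830 in favor — approved.
Class III: 2/3 of 1154811 = 769874; 769,874 required, 769,507 in favor — not approved.

Not approved — the Class III shares did not give the required vote.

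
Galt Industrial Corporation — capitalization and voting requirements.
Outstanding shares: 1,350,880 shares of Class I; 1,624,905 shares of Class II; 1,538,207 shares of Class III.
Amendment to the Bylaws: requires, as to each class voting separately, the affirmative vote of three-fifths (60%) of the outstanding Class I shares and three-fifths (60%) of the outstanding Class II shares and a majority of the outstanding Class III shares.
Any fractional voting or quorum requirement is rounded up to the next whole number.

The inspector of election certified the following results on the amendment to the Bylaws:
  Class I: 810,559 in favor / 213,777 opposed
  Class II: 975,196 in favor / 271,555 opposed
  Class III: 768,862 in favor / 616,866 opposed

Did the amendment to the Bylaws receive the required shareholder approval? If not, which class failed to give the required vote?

Not approved — the Class III shares did not give the required vote.

Class I: 3/5 of 1350880 = 810528; 810,528 required, 810,559 in favor — approved.
Class II: 3/5 of 1624905 = 974943; 974,943 required, 975,196 in favor — approved.
Class III: a majority of 1538207 is 769104; 769,104 required, 768,862 in favor — not approved.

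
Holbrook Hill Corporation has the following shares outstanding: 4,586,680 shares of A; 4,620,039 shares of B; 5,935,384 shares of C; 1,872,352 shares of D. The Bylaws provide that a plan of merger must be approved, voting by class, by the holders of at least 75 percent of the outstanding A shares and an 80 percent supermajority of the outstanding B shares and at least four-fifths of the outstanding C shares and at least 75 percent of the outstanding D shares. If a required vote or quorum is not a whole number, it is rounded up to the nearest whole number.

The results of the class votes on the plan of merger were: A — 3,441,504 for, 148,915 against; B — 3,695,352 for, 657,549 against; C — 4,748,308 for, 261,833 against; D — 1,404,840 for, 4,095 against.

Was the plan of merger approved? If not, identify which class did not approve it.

A: 3/4 of 4586680 = 3440010; 3,440,010 required, 3,441,504 in favor — approved.
B: 4/5 of 4620039 = 3696031.20, rounded up to 3696032; 3,696,032 required, 3,695,352 in favor — not approved.
C: 4/5 of 5935384 = 4748307.20, rounded up to 4748308; 4,748,308 required, 4,748,308 in favor — approved.
D: 3/4 of 1872352 = 1404264; 1,404,264 required, 1,404,840 in favor — approved.

Not approved — the B shares did not give the required vote.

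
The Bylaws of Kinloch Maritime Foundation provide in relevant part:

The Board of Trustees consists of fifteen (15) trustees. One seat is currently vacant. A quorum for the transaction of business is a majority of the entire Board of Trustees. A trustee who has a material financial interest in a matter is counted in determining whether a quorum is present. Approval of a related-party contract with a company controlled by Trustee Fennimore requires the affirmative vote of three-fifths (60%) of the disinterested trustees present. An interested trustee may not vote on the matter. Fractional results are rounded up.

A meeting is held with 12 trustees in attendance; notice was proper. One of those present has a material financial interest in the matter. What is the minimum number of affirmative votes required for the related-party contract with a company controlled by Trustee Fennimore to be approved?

The related-party contract with a company controlled by Trustee Fennimore requires three-fifths of the disinterested trustees present (12 − 1 = 11).
3/5 of 11 = 6.60, rounded up to 7.

7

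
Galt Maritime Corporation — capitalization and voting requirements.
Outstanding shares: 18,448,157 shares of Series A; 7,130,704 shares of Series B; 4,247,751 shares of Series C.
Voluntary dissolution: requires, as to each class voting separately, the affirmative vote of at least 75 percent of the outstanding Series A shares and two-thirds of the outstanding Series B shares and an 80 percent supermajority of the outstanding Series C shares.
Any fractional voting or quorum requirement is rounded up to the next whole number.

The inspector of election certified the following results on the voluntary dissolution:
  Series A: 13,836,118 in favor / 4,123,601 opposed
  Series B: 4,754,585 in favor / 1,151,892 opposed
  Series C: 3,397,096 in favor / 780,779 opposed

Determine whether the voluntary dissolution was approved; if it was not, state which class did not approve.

Series A: 3/4 of 18448157 = 13836117.75, rounded up to 13836118; 13,836,118 required, 13,836,118 in favor — approved.
Series B: 2/3 of 7130704 = 4753802.67, rounded up to 4753803; 4,753,803 required, 4,754,585 in favor — approved.
Series C: 4/5 of 4247751 = 3398200.80, rounded up to 3398201; 3,398,201 required, 3,397,096 in favor — not approved.

Not approved — the Series C shares did not give the required vote.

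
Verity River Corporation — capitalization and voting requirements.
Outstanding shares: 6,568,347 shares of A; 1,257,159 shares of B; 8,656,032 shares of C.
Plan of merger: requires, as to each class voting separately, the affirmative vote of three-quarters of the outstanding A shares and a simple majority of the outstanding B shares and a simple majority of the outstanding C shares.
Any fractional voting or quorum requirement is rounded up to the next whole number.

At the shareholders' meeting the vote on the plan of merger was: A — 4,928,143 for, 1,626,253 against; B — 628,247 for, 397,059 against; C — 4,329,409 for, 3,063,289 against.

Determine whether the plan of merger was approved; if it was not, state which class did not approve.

A: 3/4 of 6568347 = 4926260.25, rounded up to 4926261; 4,926,261 required, 4,928,143 in favor — approved.
B: a majority of 1257159 is 628580; 628,580 required, 628,247 in favor — not approved.
C: a majority of 8656032 is 4328017; 4,328,017 required, 4,329,409 in favor — approved.

Not approved — the B shares did not give the required vote.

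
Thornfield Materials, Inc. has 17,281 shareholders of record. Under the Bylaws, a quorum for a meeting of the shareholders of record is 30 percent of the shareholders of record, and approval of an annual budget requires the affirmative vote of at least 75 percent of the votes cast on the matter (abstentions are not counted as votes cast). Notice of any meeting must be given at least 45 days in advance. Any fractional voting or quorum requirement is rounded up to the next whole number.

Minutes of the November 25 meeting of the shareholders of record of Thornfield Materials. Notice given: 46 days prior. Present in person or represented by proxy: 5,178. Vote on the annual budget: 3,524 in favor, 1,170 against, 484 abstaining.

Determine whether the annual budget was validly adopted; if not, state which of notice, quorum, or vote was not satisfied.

Invalid — quorum requirement not satisfied.

Notice: 46 days given; 45 required. Satisfied.
Quorum: 30% of 17,281 = 5,184.30, rounded up to 5,185; 5,178 present. Not satisfied.
Vote: requires three-fourths of the votes cast (5,178 − 484 abstaining = 4,694); 3/4 of 4694 = 3520.50, rounded up to 3521, so 3,521 needed; 3,524 in favor. Satisfied.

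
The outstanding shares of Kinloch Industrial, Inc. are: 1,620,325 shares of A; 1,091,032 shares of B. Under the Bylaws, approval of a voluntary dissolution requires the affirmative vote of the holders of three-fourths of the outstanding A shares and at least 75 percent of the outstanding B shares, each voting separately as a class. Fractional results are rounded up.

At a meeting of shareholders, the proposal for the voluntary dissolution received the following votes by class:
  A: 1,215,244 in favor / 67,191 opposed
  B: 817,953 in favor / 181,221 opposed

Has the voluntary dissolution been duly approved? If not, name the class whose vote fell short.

Not approved — the B shares did not give the required vote.

A: 3/4 of 1620325 = 1215243.75, rounded up to 1215244; 1,215,244 required, 1,215,244 in favor — approved.
B: 3/4 of 1091032 = 818274; 818,274 required, 817,953 in favor — not approved.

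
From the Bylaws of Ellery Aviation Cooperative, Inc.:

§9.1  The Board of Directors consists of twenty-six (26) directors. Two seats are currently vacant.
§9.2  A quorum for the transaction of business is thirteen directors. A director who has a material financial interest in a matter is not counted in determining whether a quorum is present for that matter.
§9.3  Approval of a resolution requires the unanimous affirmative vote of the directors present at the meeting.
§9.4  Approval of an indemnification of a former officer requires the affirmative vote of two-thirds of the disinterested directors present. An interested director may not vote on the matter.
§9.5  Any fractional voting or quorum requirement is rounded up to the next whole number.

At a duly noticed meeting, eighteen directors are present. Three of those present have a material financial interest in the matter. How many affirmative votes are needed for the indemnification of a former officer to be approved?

The indemnification of a former officer requires two-thirds of the disinterested directors present (18 − 3 = 15).
2/3 of 15 = 10.

10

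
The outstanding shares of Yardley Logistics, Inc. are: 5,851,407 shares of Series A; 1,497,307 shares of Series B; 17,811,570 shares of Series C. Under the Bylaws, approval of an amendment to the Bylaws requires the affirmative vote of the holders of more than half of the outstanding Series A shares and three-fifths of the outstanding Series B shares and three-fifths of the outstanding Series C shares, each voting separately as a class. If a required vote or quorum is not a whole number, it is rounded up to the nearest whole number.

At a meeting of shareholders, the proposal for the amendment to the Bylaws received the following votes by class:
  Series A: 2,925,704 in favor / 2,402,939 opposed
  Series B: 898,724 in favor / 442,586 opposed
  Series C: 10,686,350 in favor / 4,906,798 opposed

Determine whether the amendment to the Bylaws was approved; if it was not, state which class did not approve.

Series A: a majority of 5851407 is 2925704; 2,925,704 required, 2,925,704 in favor — approved.
Series B: 3/5 of 1497307 = 898384.20, rounded up to 898385; 898,385 required, 898,724 in favor — approved.
Series C: 3/5 of 17811570 = 10686942; 10,686,942 required, 10,686,350 in favor — not approved.

Not approved — the Series C shares did not give the required vote.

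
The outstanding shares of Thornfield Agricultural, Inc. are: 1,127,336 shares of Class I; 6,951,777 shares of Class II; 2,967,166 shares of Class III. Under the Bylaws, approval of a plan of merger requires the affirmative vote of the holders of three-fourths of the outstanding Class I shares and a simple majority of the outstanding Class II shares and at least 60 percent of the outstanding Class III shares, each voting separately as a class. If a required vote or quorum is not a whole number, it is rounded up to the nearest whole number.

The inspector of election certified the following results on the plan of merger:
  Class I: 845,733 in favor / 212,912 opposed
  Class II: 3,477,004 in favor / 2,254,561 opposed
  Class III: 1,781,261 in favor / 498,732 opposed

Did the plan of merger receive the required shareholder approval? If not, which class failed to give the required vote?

Approved — every class gave the required vote.

Class I: 3/4 of 1127336 = 845502; 845,502 required, 845,733 in favor — approved.
Class II: a majority of 6951777 is 3475889; 3,475,889 required, 3,477,004 in favor — approved.
Class III: 3/5 of 2967166 = 1780299.60, rounded up to 1780300; 1,780,300 required, 1,781,261 in favor — approved.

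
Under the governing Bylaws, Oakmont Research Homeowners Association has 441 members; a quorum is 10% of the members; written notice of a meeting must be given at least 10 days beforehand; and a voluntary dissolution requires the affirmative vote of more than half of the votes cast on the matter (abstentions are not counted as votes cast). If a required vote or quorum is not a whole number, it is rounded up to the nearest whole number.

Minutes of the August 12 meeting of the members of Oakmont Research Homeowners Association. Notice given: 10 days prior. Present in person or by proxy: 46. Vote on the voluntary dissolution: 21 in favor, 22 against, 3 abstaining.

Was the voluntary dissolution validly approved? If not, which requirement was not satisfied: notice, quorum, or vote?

Invalid — vote requirement not satisfied.

Notice: 10 days given; 10 required. Satisfied.
Quorum: 10% of 441 = 44.10, rounded up to 45; 46 present. Satisfied.
Vote: requires a majority of the votes cast (46 − 3 abstaining = 43); a majority of 43 is 22, so 22 needed; 21 in favor. Not satisfied.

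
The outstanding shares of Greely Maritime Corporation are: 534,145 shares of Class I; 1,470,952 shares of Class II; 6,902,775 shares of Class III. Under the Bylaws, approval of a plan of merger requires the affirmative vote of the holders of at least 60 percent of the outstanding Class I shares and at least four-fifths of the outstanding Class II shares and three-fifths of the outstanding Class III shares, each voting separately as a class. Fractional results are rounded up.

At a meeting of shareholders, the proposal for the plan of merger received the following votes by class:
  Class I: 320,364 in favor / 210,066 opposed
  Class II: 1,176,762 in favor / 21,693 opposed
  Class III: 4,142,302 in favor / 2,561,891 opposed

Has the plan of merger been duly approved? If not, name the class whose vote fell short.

Not approved — the Class I shares did not give the required vote.

Class I: 3/5 of 534145 = 320487; 320,487 required, 320,364 in favor — not approved.
Class II: 4/5 of 1470952 = 1176761.60, rounded up to 1176762; 1,176,762 required, 1,176,762 in favor — approved.
Class III: 3/5 of 6902775 = 4141665; 4,141,665 required, 4,142,302 in favor — approved.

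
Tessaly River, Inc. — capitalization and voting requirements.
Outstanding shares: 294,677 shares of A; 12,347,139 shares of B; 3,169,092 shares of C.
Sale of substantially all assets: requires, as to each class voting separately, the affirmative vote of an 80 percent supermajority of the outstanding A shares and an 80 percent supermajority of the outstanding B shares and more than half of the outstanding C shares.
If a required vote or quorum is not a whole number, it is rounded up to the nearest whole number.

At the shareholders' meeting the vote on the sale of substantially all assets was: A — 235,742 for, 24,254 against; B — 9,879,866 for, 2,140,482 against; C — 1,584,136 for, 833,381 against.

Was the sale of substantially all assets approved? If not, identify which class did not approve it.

Not approved — the C shares did not give the required vote.

A: 4/5 of 294677 = 235741.60, rounded up to 235742; 235,742 required, 235,742 in favor — approved.
B: 4/5 of 12347139 = 9877711.20, rounded up to 9877712; 9,877,712 required, 9,879,866 in favor — approved.
C: a majority of 3169092 is 1584547; 1,584,547 required, 1,584,136 in favor — not approved.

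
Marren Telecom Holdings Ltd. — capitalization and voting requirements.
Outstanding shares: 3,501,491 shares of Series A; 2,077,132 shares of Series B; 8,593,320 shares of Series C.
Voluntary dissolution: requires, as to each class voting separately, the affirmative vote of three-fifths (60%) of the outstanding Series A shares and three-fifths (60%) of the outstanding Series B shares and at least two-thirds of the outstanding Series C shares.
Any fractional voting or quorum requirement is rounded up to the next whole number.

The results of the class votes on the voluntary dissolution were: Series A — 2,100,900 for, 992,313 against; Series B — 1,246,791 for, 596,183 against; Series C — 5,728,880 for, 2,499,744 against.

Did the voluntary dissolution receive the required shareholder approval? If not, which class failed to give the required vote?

Series A: 3/5 of 3501491 = 2100894.60, rounded up to 2100895; 2,100,895 required, 2,100,900 in favor — approved.
Series B: 3/5 of 2077132 = 1246279.20, rounded up to 1246280; 1,246,280 required, 1,246,791 in favor — approved.
Series C: 2/3 of 8593320 = 5728880; 5,728,880 required, 5,728,880 in favor — approved.

Approved — every class gave the required vote.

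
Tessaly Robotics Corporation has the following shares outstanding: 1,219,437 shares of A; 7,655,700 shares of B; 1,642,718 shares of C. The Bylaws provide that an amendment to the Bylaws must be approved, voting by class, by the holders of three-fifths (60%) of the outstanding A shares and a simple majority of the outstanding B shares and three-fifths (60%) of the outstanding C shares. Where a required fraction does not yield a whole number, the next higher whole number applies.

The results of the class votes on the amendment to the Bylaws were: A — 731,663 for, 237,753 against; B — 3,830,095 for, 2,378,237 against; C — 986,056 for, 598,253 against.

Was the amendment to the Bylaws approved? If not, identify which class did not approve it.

Approved — every class gave the required vote.

A: 3/5 of 1219437 = 731662.20, rounded up to 731663; 731,663 required, 731,663 in favor — approved.
B: a majority of 7655700 is 3827851; 3,827,851 required, 3,830,095 in favor — approved.
C: 3/5 of 1642718 = 985630.80, rounded up to 985631; 985,631 required, 986,056 in favor — approved.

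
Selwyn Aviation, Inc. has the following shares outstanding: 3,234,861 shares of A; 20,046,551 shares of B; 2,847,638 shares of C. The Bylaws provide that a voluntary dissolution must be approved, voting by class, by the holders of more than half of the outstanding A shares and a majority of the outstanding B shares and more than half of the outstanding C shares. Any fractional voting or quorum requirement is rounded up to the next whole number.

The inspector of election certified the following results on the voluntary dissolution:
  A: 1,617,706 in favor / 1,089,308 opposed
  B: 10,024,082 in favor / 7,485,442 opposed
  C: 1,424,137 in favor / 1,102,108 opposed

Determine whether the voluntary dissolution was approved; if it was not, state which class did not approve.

Approved — every class gave the required vote.

A: a majority of 3234861 is 1617431; 1,617,431 required, 1,617,706 in favor — approved.
B: a majority of 20046551 is 10023276; 10,023,276 required, 10,024,082 in favor — approved.
C: a majority of 2847638 is 1423820; 1,423,820 required, 1,424,137 in favor — approved.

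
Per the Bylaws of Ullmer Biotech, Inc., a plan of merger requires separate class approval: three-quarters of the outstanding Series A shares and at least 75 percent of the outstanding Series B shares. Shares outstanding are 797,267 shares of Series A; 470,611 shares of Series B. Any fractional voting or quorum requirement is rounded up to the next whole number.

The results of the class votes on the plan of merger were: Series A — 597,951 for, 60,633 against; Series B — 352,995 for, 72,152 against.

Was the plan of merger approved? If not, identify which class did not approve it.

Series A: 3/4 of 797267 = 597950.25, rounded up to 597951; 597,951 required, 597,951 in favor — approved.
Series B: 3/4 of 470611 = 352958.25, rounded up to 352959; 352,959 required, 352,995 in favor — approved.

Approved — every class gave the required vote.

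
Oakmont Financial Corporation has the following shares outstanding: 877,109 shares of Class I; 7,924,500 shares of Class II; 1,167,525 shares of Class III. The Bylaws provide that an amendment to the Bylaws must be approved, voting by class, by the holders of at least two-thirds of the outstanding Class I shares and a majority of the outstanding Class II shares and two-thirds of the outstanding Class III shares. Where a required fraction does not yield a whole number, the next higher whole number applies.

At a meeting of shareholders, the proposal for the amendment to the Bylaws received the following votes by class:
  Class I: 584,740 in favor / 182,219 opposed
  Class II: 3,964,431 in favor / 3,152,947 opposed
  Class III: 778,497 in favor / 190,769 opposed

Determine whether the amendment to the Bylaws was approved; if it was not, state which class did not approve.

Class I: 2/3 of 877109 = 584739.33, rounded up to 584740; 584,740 required, 584,740 in favor — approved.
Class II: a majority of 7924500 is 3962251; 3,962,251 required, 3,964,431 in favor — approved.
Class III: 2/3 of 1167525 = 778350; 778,350 required, 778,497 in favor — approved.

Approved — every class gave the required vote.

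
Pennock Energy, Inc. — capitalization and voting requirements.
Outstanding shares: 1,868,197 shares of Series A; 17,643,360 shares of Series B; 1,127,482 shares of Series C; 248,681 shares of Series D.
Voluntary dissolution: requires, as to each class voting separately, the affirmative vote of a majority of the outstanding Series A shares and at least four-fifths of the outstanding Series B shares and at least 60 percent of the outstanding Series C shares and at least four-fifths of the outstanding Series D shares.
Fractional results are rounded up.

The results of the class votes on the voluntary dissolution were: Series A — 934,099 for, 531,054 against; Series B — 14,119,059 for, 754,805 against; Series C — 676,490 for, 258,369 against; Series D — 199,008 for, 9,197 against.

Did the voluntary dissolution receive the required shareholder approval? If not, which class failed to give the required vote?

Approved — every class gave the required vote.

Series A: a majority of 1868197 is 934099; 934,099 required, 934,099 in favor — approved.
Series B: 4/5 of 17643360 = 14114688; 14,114,688 required, 14,119,059 in favor — approved.
Series C: 3/5 of 1127482 = 676489.20, rounded up to 676490; 676,490 required, 676,490 in favor — approved.
Series D: 4/5 of 248681 = 198944.80, rounded up to 198945; 198,945 required, 199,008 in favor — approved.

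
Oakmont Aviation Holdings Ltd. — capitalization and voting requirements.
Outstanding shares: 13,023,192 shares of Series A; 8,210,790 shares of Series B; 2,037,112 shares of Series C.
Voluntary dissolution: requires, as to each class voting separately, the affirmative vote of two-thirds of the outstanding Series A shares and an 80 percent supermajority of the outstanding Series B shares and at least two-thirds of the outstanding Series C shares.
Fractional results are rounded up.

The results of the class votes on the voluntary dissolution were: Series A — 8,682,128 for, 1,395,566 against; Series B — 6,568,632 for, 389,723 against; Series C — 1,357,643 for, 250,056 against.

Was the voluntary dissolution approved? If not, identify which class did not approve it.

Not approved — the Series C shares did not give the required vote.

Series A: 2/3 of 13023192 = 8682128; 8,682,128 required, 8,682,128 in favor — approved.
Series B: 4/5 of 8210790 = 6568632; 6,568,632 required, 6,568,632 in favor — approved.
Series C: 2/3 of 2037112 = 1358074.67, rounded up to 1358075; 1,358,075 required, 1,357,643 in favor — not approved.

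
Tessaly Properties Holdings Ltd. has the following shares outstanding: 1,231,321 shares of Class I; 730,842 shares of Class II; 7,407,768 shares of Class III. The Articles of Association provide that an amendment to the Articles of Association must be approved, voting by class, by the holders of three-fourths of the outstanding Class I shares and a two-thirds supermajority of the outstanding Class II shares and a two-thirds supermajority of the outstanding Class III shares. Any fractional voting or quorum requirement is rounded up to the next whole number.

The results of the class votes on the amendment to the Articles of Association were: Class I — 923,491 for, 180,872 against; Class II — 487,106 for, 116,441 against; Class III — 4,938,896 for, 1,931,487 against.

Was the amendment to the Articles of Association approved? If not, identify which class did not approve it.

Not approved — the Class II shares did not give the required vote.

Class I: 3/4 of 1231321 = 923490.75, rounded up to 923491; 923,491 required, 923,491 in favor — approved.
Class II: 2/3 of 730842 = 487228; 487,228 required, 487,106 in favor — not approved.
Class III: 2/3 of 7407768 = 4938512; 4,938,512 required, 4,938,896 in favor — approved.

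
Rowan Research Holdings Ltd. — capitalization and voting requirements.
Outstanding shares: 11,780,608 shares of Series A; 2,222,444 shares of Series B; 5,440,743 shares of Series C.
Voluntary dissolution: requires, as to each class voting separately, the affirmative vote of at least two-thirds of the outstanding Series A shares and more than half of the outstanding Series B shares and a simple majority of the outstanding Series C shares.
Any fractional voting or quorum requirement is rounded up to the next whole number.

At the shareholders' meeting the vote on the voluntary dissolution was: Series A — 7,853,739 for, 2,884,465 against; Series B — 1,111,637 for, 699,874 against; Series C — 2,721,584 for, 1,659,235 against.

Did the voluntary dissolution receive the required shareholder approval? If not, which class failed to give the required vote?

Series A: 2/3 of 11780608 = 7853738.67, rounded up to 7853739; 7,853,739 required, 7,853,739 in favor — approved.
Series B: a majority of 2222444 is 1111223; 1,111,223 required, 1,111,637 in favor — approved.
Series C: a majority of 5440743 is 2720372; 2,720,372 required, 2,721,584 in favor — approved.

Approved — every class gave the required vote.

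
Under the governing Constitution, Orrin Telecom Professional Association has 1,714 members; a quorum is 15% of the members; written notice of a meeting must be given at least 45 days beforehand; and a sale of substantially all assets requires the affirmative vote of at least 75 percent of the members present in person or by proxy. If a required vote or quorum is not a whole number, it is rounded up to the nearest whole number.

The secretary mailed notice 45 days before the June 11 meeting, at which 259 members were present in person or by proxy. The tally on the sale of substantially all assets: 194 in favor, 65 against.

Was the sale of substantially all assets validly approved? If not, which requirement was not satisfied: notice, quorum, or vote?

Invalid — vote requirement not satisfied.

Notice: 45 days given; 45 required. Satisfied.
Quorum: 15% of 1,714 = 257.10, rounded up to 258; 259 present. Satisfied.
Vote: requires three-fourths of those present (259); 3/4 of 259 = 194.25, rounded up to 195, so 195 needed; 194 in favor. Not satisfied.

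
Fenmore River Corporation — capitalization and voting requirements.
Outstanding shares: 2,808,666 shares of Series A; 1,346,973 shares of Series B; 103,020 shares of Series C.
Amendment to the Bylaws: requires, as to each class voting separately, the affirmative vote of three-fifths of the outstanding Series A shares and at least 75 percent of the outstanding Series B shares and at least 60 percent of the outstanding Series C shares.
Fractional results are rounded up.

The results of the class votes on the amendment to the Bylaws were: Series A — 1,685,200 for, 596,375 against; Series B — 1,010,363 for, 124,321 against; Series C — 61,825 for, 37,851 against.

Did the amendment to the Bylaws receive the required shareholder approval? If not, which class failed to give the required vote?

Approved — every class gave the required vote.

Series A: 3/5 of 2808666 = 1685199.60, rounded up to 1685200; 1,685,200 required, 1,685,200 in favor — approved.
Series B: 3/4 of 1346973 = 1010229.75, rounded up to 1010230; 1,010,230 required, 1,010,363 in favor — approved.
Series C: 3/5 of 103020 = 61812; 61,812 required, 61,825 in favor — approved.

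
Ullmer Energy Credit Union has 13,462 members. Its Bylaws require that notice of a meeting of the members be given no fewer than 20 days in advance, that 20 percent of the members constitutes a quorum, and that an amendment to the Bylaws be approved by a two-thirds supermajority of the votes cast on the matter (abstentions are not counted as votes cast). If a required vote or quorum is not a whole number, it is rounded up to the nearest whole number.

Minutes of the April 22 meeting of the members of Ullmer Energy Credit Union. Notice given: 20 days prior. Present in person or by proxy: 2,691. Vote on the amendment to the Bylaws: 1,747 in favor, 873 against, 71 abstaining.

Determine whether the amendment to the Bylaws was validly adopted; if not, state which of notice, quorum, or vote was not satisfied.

Notice: 20 days given; 20 required. Satisfied.
Quorum: 20% of 13,462 = 2,692.40, rounded up to 2,693; 2,691 present. Not satisfied.
Vote: requires two-thirds of the votes cast (2,691 − 71 abstaining = 2,620); 2/3 of 2620 = 1746.67, rounded up to 1747, so 1,747 needed; 1,747 in favor. Satisfied.

Invalid — quorum requirement not satisfied.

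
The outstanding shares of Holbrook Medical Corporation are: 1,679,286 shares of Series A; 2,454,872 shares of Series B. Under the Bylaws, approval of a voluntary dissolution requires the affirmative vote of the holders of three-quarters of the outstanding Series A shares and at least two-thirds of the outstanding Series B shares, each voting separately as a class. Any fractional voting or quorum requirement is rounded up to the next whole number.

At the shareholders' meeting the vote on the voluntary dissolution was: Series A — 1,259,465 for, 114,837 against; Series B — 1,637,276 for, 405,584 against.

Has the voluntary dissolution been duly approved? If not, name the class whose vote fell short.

Approved — every class gave the required vote.

Series A: 3/4 of 1679286 = 1259464.50, rounded up to 1259465; 1,259,465 required, 1,259,465 in favor — approved.
Series B: 2/3 of 2454872 = 1636581.33, rounded up to 1636582; 1,636,582 required, 1,637,276 in favor — approved.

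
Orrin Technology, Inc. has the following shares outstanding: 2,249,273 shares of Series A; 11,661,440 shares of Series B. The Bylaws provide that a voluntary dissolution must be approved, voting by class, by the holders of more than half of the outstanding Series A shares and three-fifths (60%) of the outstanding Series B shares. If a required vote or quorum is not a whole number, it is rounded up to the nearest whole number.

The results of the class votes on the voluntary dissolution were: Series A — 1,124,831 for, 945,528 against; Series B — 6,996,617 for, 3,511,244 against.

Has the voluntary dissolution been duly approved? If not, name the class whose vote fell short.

Not approved — the Series B shares did not give the required vote.

Series A: a majority of 2249273 is 1124637; 1,124,637 required, 1,124,831 in favor — approved.
Series B: 3/5 of 11661440 = 6996864; 6,996,864 required, 6,996,617 in favor — not approved.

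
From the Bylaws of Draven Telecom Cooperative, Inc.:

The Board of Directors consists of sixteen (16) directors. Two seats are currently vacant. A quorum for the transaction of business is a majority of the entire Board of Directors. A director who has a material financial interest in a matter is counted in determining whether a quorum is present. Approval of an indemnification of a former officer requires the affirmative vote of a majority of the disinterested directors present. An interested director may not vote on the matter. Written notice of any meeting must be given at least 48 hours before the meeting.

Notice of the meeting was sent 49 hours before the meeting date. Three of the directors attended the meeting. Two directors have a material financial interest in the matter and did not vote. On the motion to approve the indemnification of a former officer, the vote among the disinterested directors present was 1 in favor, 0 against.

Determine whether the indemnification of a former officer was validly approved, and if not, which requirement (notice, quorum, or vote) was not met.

Invalid — quorum requirement not satisfied.

Notice: 49 hours given; 48 required (49 ≥ 48). Satisfied.
Quorum: 3 present (interested directors count toward quorum); quorum is 9. Not satisfied.
Vote: the indemnification of a former officer requires a majority of the disinterested directors present (3 − 2 = 1). A majority of 1 is 1, so 1 affirmative vote is needed; 1 voted in favor. Satisfied. (Moot — without a quorum no business can be validly transacted.)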